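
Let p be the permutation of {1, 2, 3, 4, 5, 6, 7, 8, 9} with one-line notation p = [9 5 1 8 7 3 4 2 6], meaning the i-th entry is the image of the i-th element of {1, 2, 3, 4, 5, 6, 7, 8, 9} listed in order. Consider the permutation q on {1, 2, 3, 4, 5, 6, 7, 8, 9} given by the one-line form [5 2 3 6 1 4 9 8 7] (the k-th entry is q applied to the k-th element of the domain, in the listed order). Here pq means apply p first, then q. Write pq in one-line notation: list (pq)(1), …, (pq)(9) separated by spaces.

7 1 5 8 9 3 6 2 4

(pq)(x) = q(p(x)). Computing each image: q(p(1)) = q(9) = 7, q(p(2)) = q(5) = 1, q(p(3)) = q(1) = 5, q(p(4)) = q(8) = 8, q(p(5)) = q(7) = 9, q(p(6)) = q(3) = 3, q(p(7)) = q(4) = 6, q(p(8)) = q(2) = 2, q(p(9)) = q(6) = 4.
Hence pq = [7 1 5 8 9 3 6 2 4].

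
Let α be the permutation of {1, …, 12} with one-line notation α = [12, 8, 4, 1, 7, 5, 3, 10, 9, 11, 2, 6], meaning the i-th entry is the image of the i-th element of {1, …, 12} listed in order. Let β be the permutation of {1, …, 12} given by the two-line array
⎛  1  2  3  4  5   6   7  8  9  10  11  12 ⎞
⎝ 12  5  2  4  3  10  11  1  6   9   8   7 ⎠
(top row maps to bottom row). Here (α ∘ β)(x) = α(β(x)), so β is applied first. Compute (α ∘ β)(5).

4

β(5) = 3, then α(3) = 4; composing gives (α ∘ β)(5) = 4.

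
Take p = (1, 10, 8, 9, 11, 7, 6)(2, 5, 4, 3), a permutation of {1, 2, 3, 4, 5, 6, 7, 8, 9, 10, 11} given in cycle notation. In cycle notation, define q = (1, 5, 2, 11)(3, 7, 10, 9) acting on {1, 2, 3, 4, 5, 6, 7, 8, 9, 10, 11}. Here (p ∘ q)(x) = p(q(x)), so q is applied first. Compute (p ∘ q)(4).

q(4) = 4, then p(4) = 3; composing gives (p ∘ q)(4) = 3.

3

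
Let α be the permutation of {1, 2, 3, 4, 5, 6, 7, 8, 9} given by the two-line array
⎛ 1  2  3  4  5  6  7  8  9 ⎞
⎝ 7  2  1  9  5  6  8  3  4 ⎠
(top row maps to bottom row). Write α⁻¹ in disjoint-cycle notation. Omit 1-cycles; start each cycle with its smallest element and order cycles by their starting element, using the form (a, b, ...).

First write α in disjoint cycles: (1, 7, 8, 3)(4, 9).
The inverse reverses every cycle; in canonical form, α⁻¹ = (1, 3, 8, 7)(4, 9).

(1, 3, 8, 7)(4, 9)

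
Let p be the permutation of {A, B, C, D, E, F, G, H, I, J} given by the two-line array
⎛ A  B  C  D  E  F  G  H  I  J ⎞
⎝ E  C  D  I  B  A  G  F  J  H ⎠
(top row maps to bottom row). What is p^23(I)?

Tracing I → J → … returns to I after 9 steps, so I lies in a 9-cycle (A, E, B, C, D, I, J, H, F).
On a 9-cycle, p^9 is the identity, so p^23 = p^5 there (23 ≡ 5 mod 9).
Stepping 5 places around the cycle: I → J → H → F → A → E.

E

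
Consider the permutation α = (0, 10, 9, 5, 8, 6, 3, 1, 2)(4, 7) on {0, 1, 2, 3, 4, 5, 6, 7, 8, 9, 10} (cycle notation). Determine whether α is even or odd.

The cycle lengths are 9, 2.
A cycle of length ℓ contributes ℓ−1 transpositions, so α is a product of 8 + 1 = 9 transpositions — odd.

odd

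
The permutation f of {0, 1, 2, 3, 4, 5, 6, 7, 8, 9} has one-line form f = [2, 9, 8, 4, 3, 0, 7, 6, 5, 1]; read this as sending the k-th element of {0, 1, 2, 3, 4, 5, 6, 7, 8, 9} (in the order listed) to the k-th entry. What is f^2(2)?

5

Tracing 2 → 8 → … returns to 2 after 4 steps, so 2 lies in a 4-cycle (0 2 8 5).
Advancing 2 steps from 2: 2 → 8 → 5.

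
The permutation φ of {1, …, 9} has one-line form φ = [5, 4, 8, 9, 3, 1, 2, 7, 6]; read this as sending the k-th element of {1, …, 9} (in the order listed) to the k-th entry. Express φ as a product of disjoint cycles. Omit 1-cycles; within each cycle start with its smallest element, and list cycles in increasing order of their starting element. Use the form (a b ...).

Start at 1 and follow images: 1 → 5 → 3 → 8 → 7 → 2 → 4 → 9 → 6 → 1, giving the cycle (1 5 3 8 7 2 4 9 6).
Continuing from each remaining unvisited element yields (1 5 3 8 7 2 4 9 6).

(1 5 3 8 7 2 4 9 6)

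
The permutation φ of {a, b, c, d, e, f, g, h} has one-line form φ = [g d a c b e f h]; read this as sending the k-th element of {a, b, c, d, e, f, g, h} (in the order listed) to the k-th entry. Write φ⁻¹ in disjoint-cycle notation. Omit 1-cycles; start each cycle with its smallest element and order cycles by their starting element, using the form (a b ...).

The cycle decomposition of φ is (a g f e b d c).
The inverse reverses every cycle; in canonical form, φ⁻¹ = (a c d b e f g).

(a c d b e f g)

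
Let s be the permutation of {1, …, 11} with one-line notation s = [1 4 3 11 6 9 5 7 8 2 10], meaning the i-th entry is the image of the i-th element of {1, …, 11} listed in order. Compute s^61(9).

Tracing 9 → 8 → … returns to 9 after 5 steps, so 9 lies in a 5-cycle (5, 6, 9, 8, 7).
Since the cycle has length 5, s^61 acts on it the same as s^1 (61 mod 5 = 1).
Stepping 1 place around the cycle: 9 → 8.

8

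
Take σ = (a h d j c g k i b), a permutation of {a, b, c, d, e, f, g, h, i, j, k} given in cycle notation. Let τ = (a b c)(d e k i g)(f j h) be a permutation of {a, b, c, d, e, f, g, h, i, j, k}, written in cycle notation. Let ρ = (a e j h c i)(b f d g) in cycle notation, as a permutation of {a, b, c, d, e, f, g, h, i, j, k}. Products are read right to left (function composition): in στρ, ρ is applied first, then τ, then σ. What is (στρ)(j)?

Chase j: ρ(j) = h; τ(h) = f; σ(f) = f. Hence (στρ)(j) = f.

f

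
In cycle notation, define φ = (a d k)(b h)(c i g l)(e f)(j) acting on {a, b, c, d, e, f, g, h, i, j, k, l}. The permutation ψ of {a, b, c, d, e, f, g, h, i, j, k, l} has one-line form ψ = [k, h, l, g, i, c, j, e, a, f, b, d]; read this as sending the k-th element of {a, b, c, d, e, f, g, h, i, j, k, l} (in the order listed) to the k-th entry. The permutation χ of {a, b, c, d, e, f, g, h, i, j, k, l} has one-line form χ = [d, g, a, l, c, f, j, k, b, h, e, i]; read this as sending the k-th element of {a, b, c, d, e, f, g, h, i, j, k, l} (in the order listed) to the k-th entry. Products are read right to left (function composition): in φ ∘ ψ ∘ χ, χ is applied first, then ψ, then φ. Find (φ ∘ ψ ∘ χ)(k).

g

(φ ∘ ψ ∘ χ)(k) = φ(ψ(χ(k))). χ(k) = e, then ψ(e) = i, then φ(i) = g, so the result is g.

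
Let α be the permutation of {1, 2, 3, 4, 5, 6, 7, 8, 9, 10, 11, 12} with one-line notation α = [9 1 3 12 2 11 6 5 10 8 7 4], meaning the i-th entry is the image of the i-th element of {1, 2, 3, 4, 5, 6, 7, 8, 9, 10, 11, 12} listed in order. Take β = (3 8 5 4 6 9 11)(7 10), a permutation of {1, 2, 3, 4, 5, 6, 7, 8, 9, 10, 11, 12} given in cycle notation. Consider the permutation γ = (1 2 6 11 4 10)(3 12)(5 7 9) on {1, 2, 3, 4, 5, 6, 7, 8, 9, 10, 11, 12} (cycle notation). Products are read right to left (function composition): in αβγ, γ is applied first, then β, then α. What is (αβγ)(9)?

Chase 9: γ(9) = 5; β(5) = 4; α(4) = 12. Hence (αβγ)(9) = 12.

12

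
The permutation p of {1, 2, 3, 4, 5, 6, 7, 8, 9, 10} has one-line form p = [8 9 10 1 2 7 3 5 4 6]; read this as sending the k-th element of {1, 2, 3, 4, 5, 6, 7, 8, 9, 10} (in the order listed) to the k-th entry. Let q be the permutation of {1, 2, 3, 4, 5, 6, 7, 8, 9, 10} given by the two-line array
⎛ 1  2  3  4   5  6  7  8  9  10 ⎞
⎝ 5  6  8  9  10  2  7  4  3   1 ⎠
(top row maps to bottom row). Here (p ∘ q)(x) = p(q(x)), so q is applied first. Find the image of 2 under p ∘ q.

7

q(2) = 6, then p(6) = 7; composing gives (p ∘ q)(2) = 7.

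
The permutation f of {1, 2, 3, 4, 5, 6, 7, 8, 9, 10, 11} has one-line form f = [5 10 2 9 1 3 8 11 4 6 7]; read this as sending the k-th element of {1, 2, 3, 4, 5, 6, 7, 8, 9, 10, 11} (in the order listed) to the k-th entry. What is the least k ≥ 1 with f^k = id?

Decomposing into disjoint cycles gives cycle lengths 4, 3, 2, 2.
The order of f is the least common multiple of its cycle lengths: lcm(4, 3, 2, 2) = 12.

12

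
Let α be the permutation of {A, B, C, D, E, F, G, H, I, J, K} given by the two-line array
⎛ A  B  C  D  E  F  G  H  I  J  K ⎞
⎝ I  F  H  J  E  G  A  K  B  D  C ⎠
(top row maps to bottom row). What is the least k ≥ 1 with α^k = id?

30

Writing α as disjoint cycles, the cycle lengths are 5, 3, 2, 1.
The order of α is the least common multiple of its cycle lengths: lcm(5, 3, 2) = 30.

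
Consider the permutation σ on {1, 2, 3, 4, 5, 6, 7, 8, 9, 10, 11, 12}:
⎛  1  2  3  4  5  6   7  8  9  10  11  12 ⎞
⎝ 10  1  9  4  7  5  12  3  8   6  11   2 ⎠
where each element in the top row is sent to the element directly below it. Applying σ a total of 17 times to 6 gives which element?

Tracing 6 → 5 → … returns to 6 after 7 steps, so 6 lies in a 7-cycle (1, 10, 6, 5, 7, 12, 2).
Since the cycle has length 7, σ^17 acts on it the same as σ^3 (17 mod 7 = 3).
Stepping 3 places around the cycle: 6 → 5 → 7 → 12.

12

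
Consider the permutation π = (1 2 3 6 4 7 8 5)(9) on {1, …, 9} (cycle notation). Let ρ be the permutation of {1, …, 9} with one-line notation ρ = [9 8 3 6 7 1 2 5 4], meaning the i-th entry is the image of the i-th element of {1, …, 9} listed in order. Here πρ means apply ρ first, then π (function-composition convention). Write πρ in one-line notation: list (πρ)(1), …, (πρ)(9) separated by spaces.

Chase each element through ρ then π: 1 → 9 → 9; 2 → 8 → 5; 3 → 3 → 6; 4 → 6 → 4; 5 → 7 → 8; 6 → 1 → 2; 7 → 2 → 3; 8 → 5 → 1; 9 → 4 → 7.
Collecting the images, πρ = [9 5 6 4 8 2 3 1 7].

9 5 6 4 8 2 3 1 7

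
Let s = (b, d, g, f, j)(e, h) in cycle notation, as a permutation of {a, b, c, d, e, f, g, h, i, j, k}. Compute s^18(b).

f

b lies in the 5-cycle (b, d, g, f, j).
Since the cycle has length 5, s^18 acts on it the same as s^3 (18 mod 5 = 3).
Advancing 3 steps from b: b → d → g → f.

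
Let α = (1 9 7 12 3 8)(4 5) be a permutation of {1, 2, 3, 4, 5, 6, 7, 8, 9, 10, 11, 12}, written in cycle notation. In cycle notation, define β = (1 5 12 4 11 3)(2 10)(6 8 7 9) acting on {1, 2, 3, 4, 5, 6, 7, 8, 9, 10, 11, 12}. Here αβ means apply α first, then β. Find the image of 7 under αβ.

α(7) = 12, then β(12) = 4; composing gives (αβ)(7) = 4.

4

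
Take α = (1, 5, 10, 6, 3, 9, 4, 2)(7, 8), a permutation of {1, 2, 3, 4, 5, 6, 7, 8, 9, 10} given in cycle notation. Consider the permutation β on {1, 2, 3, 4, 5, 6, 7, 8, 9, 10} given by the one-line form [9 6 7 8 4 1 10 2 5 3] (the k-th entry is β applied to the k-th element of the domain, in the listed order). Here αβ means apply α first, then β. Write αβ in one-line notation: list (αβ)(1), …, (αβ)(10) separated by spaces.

4 9 5 6 3 7 2 10 8 1

(αβ)(x) = β(α(x)). Computing each image: β(α(1)) = β(5) = 4, β(α(2)) = β(1) = 9, β(α(3)) = β(9) = 5, β(α(4)) = β(2) = 6, β(α(5)) = β(10) = 3, β(α(6)) = β(3) = 7, β(α(7)) = β(8) = 2, β(α(8)) = β(7) = 10, β(α(9)) = β(4) = 8, β(α(10)) = β(6) = 1.
Hence αβ = [4 9 5 6 3 7 2 10 8 1].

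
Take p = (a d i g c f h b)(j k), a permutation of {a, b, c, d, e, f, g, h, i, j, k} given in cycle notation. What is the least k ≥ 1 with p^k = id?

8

The disjoint cycles have lengths 8, 2, 1.
The order of p is the least common multiple of its cycle lengths: lcm(8, 2) = 8.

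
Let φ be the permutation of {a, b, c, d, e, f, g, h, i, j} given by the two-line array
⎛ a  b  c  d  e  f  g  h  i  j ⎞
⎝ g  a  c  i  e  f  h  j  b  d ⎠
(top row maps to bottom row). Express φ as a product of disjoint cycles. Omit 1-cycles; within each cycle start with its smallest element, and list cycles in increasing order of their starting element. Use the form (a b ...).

(a g h j d i b)

Iterating φ from a gives a → g → h → j → d → i → b → a; that is the 7-cycle (a g h j d i b).
Continuing from each remaining unvisited element yields (a g h j d i b).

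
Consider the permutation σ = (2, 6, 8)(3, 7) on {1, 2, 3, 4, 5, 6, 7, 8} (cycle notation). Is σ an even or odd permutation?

The cycle lengths are 3, 2, 1, 1, 1.
A cycle is odd iff its length is even; σ has 1 even-length cycle, so sgn(σ) = (−1)^1 and σ is odd.

odd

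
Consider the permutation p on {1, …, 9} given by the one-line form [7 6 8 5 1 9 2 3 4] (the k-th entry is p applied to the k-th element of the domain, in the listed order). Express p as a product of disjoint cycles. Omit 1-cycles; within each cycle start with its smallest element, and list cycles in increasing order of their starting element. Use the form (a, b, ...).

Start at 1 and follow images: 1 → 7 → 2 → 6 → 9 → 4 → 5 → 1, giving the cycle (1, 7, 2, 6, 9, 4, 5).
Continuing from each remaining unvisited element yields (1, 7, 2, 6, 9, 4, 5)(3, 8).

(1, 7, 2, 6, 9, 4, 5)(3, 8)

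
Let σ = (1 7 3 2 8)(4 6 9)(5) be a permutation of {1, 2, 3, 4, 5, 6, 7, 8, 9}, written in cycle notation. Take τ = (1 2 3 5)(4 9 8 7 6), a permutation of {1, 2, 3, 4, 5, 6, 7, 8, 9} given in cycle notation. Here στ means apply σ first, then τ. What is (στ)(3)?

First apply σ: σ(3) = 2, then τ(2) = 3. Thus (στ)(3) = 3.

3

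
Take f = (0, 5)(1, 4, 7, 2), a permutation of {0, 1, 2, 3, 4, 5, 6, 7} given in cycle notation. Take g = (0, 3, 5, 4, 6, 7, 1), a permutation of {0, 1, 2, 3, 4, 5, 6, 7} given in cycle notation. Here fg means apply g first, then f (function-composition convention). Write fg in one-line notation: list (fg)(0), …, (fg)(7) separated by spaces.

Chase each element through g then f: 0 → 3 → 3; 1 → 0 → 5; 2 → 2 → 1; 3 → 5 → 0; 4 → 6 → 6; 5 → 4 → 7; 6 → 7 → 2; 7 → 1 → 4.
Collecting the images, fg = [3 5 1 0 6 7 2 4].

3 5 1 0 6 7 2 4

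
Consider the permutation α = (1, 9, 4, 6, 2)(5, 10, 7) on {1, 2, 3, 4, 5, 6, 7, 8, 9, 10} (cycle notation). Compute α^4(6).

6 lies in the 5-cycle (1, 9, 4, 6, 2).
Advancing 4 steps from 6: 6 → 2 → 1 → 9 → 4.

4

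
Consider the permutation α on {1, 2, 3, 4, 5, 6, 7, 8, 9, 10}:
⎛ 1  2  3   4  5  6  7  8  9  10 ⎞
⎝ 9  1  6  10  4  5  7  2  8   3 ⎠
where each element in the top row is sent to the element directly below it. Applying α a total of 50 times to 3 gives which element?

3

Tracing 3 → 6 → … returns to 3 after 5 steps, so 3 lies in a 5-cycle (3, 6, 5, 4, 10).
On a 5-cycle, α^5 is the identity, so α^50 = α^0 there (50 ≡ 0 mod 5).
So α^50(3) = 3.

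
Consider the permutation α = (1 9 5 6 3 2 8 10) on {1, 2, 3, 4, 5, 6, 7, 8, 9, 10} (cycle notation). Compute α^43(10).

10 lies in the 8-cycle (1 9 5 6 3 2 8 10).
On an 8-cycle, α^8 is the identity, so α^43 = α^3 there (43 ≡ 3 mod 8).
Advancing 3 steps from 10: 10 → 1 → 9 → 5.

5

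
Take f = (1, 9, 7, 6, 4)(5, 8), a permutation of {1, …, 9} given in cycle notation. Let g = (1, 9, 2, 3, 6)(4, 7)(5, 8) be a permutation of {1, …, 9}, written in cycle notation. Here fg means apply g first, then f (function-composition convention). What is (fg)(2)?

First apply g: g(2) = 3, then f(3) = 3. Thus (fg)(2) = 3.

3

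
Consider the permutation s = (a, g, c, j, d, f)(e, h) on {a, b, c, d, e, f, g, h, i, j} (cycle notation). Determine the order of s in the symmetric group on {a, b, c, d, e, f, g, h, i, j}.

6

The disjoint cycles have lengths 6, 2, 1, 1.
The order is lcm(6, 2) = 6.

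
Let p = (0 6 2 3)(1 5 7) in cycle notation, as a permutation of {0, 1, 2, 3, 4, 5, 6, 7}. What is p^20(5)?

5 lies in the 3-cycle (1 5 7).
Powers repeat with period 3 on this cycle, and 20 mod 3 = 2, so p^20(5) = p^2(5).
Advancing 2 steps from 5: 5 → 7 → 1.

1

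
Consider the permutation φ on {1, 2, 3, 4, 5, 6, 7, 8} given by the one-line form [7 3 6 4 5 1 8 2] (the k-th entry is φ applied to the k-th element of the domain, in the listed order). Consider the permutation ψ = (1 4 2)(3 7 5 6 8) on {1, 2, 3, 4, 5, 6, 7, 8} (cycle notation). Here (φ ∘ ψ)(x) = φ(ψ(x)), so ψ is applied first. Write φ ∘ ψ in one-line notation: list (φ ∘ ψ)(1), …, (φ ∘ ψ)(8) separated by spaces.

For each element, apply ψ then φ: 1 → 4 → 4; 2 → 1 → 7; 3 → 7 → 8; 4 → 2 → 3; 5 → 6 → 1; 6 → 8 → 2; 7 → 5 → 5; 8 → 3 → 6.
Collecting the images, φ ∘ ψ = [4 7 8 3 1 2 5 6].

4 7 8 3 1 2 5 6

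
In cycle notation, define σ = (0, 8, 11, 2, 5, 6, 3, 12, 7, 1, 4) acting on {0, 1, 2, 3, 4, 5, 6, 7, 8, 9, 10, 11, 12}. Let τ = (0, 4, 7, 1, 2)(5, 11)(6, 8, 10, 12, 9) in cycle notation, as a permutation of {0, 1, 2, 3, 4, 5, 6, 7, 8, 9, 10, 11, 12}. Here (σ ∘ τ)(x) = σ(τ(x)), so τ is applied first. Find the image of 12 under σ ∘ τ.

9

τ(12) = 9, then σ(9) = 9; composing gives (σ ∘ τ)(12) = 9.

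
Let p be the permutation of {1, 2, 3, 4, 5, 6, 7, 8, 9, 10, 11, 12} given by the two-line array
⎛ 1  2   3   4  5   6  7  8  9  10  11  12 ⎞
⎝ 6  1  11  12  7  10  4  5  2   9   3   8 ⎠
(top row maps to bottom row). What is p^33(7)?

8

Tracing 7 → 4 → … returns to 7 after 5 steps, so 7 lies in a 5-cycle (4, 12, 8, 5, 7).
Powers repeat with period 5 on this cycle, and 33 mod 5 = 3, so p^33(7) = p^3(7).
Advancing 3 steps from 7: 7 → 4 → 12 → 8.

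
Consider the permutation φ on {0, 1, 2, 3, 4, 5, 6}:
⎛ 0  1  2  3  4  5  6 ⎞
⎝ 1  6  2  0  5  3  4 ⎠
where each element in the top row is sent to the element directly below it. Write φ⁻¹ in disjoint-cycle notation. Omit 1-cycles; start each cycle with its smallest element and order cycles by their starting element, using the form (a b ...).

First write φ in disjoint cycles: (0 1 6 4 5 3).
Reversing each cycle (and rotating so the smallest element leads) gives φ⁻¹ = (0 3 5 4 6 1).

(0 3 5 4 6 1)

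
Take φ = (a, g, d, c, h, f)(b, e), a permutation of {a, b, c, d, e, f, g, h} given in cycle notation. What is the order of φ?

The disjoint cycles have lengths 6, 2.
The order is lcm(6, 2) = 6.

6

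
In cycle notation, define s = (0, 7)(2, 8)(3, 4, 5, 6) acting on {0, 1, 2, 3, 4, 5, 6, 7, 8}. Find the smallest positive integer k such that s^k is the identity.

The cycle type of s is (4, 2, 2, 1).
The order is lcm(4, 2, 2) = 4.

4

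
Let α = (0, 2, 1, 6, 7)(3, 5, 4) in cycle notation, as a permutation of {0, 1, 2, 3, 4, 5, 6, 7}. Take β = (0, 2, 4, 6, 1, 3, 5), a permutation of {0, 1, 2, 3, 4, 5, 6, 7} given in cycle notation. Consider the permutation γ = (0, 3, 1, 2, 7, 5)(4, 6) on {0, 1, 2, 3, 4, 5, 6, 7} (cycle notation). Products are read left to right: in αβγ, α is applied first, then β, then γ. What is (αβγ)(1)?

2

Apply the permutations in order: α(1) = 6, then β(6) = 1, then γ(1) = 2. So (αβγ)(1) = 2.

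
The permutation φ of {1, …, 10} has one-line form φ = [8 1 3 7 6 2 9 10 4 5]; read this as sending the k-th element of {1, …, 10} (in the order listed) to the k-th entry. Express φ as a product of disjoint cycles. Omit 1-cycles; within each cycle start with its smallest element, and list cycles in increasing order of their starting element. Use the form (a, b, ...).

(1, 8, 10, 5, 6, 2)(4, 7, 9)

From 1: 1 → 8 → 10 → 5 → 6 → 2 → 1, closing the cycle (1, 8, 10, 5, 6, 2).
Continuing from each remaining unvisited element yields (1, 8, 10, 5, 6, 2)(4, 7, 9).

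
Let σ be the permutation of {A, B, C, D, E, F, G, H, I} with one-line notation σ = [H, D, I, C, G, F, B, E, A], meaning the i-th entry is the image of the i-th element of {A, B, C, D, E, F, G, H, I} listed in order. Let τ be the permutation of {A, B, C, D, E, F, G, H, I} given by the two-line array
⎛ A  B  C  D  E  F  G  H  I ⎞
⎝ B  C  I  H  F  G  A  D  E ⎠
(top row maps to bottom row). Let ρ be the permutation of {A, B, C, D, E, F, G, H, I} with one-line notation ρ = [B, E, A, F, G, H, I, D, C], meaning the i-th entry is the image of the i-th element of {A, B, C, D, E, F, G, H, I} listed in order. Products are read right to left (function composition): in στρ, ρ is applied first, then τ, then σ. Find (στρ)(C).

D

Chase C: ρ(C) = A; τ(A) = B; σ(B) = D. Hence (στρ)(C) = D.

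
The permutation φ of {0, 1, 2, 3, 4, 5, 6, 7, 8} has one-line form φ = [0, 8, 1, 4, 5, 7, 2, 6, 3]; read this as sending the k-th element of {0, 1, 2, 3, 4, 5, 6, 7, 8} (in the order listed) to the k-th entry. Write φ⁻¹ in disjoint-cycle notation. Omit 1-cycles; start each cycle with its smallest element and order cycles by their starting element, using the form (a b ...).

(1 2 6 7 5 4 3 8)

First write φ in disjoint cycles: (1 8 3 4 5 7 6 2).
Reversing each cycle (and rotating so the smallest element leads) gives φ⁻¹ = (1 2 6 7 5 4 3 8).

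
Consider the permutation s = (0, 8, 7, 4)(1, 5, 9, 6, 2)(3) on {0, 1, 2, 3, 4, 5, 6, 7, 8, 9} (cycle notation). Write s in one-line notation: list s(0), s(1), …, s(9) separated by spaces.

Each element maps to the next entry in its cycle (wrapping to the front): 0↦8, 1↦5, 2↦1, 3↦3, 4↦0, 5↦9, 6↦2, 7↦4, 8↦7, 9↦6.
So the one-line form is 8 5 1 3 0 9 2 4 7 6.

8 5 1 3 0 9 2 4 7 6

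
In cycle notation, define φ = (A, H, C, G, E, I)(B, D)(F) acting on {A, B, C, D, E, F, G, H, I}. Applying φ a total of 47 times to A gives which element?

A lies in the 6-cycle (A, H, C, G, E, I).
Since the cycle has length 6, φ^47 acts on it the same as φ^5 (47 mod 6 = 5).
Advancing 5 steps from A: A → H → C → G → E → I.

I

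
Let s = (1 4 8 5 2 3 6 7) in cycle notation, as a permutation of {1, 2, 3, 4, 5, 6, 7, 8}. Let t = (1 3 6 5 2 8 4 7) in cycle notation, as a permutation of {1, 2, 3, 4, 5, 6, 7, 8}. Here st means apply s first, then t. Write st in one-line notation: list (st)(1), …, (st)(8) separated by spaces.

7 6 5 4 8 1 3 2

Chase each element through s then t: 1 → 4 → 7; 2 → 3 → 6; 3 → 6 → 5; 4 → 8 → 4; 5 → 2 → 8; 6 → 7 → 1; 7 → 1 → 3; 8 → 5 → 2.
Collecting the images, st = [7 6 5 4 8 1 3 2].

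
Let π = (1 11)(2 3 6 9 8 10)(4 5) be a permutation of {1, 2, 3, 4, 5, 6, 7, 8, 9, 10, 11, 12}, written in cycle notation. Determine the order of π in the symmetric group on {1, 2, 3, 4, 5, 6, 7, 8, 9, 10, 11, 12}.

6

The cycle type of π is (6, 2, 2, 1, 1).
Since disjoint cycles commute, ord(π) = lcm(6, 2, 2) = 6.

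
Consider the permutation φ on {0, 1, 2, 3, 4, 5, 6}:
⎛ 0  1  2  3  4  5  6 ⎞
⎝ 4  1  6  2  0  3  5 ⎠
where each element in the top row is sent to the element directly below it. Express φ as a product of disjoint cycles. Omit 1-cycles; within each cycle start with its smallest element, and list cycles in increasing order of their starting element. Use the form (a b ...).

(0 4)(2 6 5 3)

Iterating φ from 0 gives 0 → 4 → 0; that is the 2-cycle (0 4).
Continuing from each remaining unvisited element yields (0 4)(2 6 5 3).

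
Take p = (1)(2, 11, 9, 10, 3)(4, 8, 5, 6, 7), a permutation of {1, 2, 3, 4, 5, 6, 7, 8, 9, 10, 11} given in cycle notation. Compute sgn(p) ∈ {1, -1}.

The cycle lengths are 5, 5, 1.
A cycle is odd iff its length is even; p has 0 even-length cycles, so sgn(p) = (−1)^0 and p is even.

1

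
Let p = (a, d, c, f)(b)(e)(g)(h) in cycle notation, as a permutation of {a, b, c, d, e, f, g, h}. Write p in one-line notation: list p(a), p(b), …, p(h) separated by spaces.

Image by image: a↦d, b↦b, c↦f, d↦c, e↦e, f↦a, g↦g, h↦h.
So the one-line form is d b f c e a g h.

d b f c e a g h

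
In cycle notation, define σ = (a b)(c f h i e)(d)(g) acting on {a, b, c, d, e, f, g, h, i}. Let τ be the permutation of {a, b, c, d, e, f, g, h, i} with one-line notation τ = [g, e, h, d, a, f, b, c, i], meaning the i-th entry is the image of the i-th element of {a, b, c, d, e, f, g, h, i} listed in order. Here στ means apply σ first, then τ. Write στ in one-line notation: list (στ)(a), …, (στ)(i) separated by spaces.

e g f d h c b i a

For each element, apply σ then τ: a → b → e; b → a → g; c → f → f; d → d → d; e → c → h; f → h → c; g → g → b; h → i → i; i → e → a.
Collecting the images, στ = [e g f d h c b i a].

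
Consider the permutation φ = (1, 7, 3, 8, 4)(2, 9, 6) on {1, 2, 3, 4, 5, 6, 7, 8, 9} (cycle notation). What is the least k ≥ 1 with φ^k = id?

15

The cycle type of φ is (5, 3, 1).
Since disjoint cycles commute, ord(φ) = lcm(5, 3) = 15.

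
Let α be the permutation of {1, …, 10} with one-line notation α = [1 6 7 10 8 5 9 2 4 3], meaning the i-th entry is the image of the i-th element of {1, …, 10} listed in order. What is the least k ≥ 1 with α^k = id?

The disjoint-cycle form of α has cycle lengths 5, 4, 1.
Since disjoint cycles commute, ord(α) = lcm(5, 4) = 20.

20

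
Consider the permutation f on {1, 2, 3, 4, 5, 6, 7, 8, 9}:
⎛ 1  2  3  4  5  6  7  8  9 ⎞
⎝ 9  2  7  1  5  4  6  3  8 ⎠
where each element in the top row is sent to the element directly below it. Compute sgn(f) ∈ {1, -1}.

1

In disjoint-cycle form the cycle lengths are 7, 1, 1.
A cycle of length ℓ contributes ℓ−1 transpositions, so f is a product of 6 transpositions — even.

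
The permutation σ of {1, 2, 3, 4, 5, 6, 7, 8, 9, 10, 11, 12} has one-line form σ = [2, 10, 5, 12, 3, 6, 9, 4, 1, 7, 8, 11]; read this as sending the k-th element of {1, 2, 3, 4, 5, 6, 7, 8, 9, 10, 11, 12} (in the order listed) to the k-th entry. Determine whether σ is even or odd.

even

In disjoint-cycle form the cycle lengths are 5, 4, 2, 1.
A cycle of length ℓ contributes ℓ−1 transpositions, so σ is a product of 4 + 3 + 1 = 8 transpositions — even.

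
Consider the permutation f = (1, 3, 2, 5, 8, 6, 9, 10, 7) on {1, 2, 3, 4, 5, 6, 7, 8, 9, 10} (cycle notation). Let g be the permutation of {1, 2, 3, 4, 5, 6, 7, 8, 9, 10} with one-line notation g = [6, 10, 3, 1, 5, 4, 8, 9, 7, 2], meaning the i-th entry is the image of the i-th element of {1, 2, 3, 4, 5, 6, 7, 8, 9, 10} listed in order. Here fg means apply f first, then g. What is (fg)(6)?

(fg)(6) = g(f(6)). f(6) = 9, then g(9) = 7. So (fg)(6) = 7.

7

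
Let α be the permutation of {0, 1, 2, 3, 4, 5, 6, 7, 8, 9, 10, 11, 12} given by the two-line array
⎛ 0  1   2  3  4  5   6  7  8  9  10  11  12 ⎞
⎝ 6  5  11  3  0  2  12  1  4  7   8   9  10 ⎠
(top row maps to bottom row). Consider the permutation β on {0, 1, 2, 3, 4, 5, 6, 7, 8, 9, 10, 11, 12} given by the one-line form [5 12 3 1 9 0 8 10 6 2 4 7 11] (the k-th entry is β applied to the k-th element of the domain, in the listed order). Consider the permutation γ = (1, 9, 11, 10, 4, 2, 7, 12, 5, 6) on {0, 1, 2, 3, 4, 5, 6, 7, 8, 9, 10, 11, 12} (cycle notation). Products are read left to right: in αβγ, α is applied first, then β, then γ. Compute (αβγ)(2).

Chase 2: α(2) = 11; β(11) = 7; γ(7) = 12. Hence (αβγ)(2) = 12.

12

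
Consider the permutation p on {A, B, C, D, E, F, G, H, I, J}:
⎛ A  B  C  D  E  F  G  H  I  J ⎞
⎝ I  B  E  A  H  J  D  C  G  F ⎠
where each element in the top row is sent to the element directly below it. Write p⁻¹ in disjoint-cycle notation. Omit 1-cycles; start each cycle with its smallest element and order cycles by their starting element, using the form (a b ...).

The cycle decomposition of p is (A I G D)(C E H)(F J).
Reversing each cycle (and rotating so the smallest element leads) gives p⁻¹ = (A D G I)(C H E)(F J).

(A D G I)(C H E)(F J)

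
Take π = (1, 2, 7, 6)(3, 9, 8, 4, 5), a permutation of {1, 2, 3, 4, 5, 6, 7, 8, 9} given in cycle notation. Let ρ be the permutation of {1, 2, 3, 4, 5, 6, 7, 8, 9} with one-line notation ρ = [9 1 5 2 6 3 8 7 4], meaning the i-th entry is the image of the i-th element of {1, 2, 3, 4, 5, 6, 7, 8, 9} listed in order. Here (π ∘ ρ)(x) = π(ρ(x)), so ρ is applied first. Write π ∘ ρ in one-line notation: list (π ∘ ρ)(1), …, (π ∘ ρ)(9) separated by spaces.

Chase each element through ρ then π: 1 → 9 → 8; 2 → 1 → 2; 3 → 5 → 3; 4 → 2 → 7; 5 → 6 → 1; 6 → 3 → 9; 7 → 8 → 4; 8 → 7 → 6; 9 → 4 → 5.
So π ∘ ρ in one-line form is 8 2 3 7 1 9 4 6 5.

8 2 3 7 1 9 4 6 5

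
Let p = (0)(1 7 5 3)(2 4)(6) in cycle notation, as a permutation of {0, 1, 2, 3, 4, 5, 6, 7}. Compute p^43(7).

1

7 lies in the 4-cycle (1 7 5 3).
On a 4-cycle, p^4 is the identity, so p^43 = p^3 there (43 ≡ 3 mod 4).
Stepping 3 places around the cycle: 7 → 5 → 3 → 1.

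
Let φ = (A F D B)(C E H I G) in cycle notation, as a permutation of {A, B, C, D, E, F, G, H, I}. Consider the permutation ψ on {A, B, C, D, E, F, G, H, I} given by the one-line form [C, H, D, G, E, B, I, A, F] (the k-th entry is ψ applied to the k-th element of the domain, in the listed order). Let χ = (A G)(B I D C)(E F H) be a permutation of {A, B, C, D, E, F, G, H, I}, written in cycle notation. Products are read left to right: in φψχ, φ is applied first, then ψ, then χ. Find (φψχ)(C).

F

Chase C: φ(C) = E; ψ(E) = E; χ(E) = F. Hence (φψχ)(C) = F.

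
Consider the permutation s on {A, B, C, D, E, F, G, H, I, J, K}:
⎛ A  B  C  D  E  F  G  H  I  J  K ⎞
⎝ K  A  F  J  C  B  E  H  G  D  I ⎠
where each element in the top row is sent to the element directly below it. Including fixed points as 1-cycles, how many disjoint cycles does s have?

3

The cycle decomposition is (A, K, I, G, E, C, F, B)(D, J)(H), which has 3 cycles (counting 1-cycles).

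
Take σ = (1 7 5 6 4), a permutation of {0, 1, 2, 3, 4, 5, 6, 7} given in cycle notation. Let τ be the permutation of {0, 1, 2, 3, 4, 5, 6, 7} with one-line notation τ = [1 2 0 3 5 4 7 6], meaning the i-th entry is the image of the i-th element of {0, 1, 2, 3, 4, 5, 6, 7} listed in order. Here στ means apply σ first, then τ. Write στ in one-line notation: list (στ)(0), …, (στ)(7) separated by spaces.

1 6 0 3 2 7 5 4

Chase each element through σ then τ: 0 → 0 → 1; 1 → 7 → 6; 2 → 2 → 0; 3 → 3 → 3; 4 → 1 → 2; 5 → 6 → 7; 6 → 4 → 5; 7 → 5 → 4.
Collecting the images, στ = [1 6 0 3 2 7 5 4].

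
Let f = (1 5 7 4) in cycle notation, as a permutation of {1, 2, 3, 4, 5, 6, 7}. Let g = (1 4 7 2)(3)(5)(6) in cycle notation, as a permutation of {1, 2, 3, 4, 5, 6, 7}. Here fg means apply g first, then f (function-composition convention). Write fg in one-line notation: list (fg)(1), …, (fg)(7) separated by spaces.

1 5 3 4 7 6 2

Chase each element through g then f: 1 → 4 → 1; 2 → 1 → 5; 3 → 3 → 3; 4 → 7 → 4; 5 → 5 → 7; 6 → 6 → 6; 7 → 2 → 2.
Collecting the images, fg = [1 5 3 4 7 6 2].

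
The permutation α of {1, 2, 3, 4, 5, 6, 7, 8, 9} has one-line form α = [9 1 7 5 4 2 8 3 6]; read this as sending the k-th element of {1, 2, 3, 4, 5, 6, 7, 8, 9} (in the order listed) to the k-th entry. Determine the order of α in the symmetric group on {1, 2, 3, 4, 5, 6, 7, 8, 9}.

12

The disjoint-cycle form of α has cycle lengths 4, 3, 2.
The order of α is the least common multiple of its cycle lengths: lcm(4, 3, 2) = 12.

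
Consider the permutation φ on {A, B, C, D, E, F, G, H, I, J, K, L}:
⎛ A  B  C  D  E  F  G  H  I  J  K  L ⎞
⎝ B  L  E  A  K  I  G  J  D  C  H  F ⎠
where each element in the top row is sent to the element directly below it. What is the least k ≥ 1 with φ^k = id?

30

The disjoint-cycle form of φ has cycle lengths 6, 5, 1.
The order is lcm(6, 5) = 30.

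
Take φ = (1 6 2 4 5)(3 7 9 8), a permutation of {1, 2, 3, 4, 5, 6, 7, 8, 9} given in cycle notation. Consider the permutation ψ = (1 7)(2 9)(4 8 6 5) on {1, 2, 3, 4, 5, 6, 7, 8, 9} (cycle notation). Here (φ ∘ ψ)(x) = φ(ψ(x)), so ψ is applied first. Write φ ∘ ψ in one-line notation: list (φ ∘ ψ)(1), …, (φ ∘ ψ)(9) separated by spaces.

9 8 7 3 5 1 6 2 4

(φ ∘ ψ)(x) = φ(ψ(x)). Computing each image: φ(ψ(1)) = φ(7) = 9, φ(ψ(2)) = φ(9) = 8, φ(ψ(3)) = φ(3) = 7, φ(ψ(4)) = φ(8) = 3, φ(ψ(5)) = φ(4) = 5, φ(ψ(6)) = φ(5) = 1, φ(ψ(7)) = φ(1) = 6, φ(ψ(8)) = φ(6) = 2, φ(ψ(9)) = φ(2) = 4.
Hence φ ∘ ψ = [9 8 7 3 5 1 6 2 4].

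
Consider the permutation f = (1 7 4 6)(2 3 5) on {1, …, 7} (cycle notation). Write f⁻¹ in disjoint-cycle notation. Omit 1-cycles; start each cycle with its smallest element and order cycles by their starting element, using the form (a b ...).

Inverting a permutation written in cycle notation just reverses the order within every cycle.
After reversing and putting each cycle's least element first, f⁻¹ = (1 6 4 7)(2 5 3).

(1 6 4 7)(2 5 3)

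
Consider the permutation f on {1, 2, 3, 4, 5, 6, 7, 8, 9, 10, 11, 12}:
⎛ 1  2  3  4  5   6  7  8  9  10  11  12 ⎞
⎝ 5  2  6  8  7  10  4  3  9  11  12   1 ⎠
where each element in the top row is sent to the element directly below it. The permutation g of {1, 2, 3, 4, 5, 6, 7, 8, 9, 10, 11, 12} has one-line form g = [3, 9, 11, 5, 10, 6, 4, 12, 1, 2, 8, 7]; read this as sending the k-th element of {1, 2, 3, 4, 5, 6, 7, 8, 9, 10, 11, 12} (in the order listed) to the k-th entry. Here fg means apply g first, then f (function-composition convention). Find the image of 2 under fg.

(fg)(2) = f(g(2)). g(2) = 9, then f(9) = 9. So (fg)(2) = 9.

9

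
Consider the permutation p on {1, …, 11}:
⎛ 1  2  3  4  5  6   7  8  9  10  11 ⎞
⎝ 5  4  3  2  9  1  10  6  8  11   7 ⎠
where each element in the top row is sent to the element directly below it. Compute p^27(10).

Tracing 10 → 11 → … returns to 10 after 3 steps, so 10 lies in a 3-cycle (7 10 11).
Since the cycle has length 3, p^27 acts on it the same as p^0 (27 mod 3 = 0).
So p^27(10) = 10.

10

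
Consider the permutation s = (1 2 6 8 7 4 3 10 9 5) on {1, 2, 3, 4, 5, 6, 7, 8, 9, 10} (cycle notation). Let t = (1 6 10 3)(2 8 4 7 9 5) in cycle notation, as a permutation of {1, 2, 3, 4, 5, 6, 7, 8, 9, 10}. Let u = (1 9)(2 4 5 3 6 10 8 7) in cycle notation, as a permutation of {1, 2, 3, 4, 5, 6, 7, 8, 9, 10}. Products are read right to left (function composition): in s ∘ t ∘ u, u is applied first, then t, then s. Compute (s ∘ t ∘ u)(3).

Chase 3: u(3) = 6; t(6) = 10; s(10) = 9. Hence (s ∘ t ∘ u)(3) = 9.

9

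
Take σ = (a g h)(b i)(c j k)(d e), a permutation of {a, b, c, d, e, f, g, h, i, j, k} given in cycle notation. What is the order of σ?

The disjoint cycles have lengths 3, 3, 2, 2, 1.
The order of σ is the least common multiple of its cycle lengths: lcm(3, 3, 2, 2) = 6.

6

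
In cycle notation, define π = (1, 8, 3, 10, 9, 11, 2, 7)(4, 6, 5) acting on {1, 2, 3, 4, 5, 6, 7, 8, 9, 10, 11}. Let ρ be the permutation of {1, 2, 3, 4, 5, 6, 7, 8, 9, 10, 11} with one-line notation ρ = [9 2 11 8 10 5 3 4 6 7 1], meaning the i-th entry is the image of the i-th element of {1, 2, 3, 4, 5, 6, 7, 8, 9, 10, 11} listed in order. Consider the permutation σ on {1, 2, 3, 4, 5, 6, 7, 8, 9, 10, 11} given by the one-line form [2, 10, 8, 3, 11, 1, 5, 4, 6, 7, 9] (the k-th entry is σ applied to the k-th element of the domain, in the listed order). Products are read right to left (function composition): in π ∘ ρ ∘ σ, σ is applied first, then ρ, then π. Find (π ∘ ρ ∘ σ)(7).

Chase 7: σ(7) = 5; ρ(5) = 10; π(10) = 9. Hence (π ∘ ρ ∘ σ)(7) = 9.

9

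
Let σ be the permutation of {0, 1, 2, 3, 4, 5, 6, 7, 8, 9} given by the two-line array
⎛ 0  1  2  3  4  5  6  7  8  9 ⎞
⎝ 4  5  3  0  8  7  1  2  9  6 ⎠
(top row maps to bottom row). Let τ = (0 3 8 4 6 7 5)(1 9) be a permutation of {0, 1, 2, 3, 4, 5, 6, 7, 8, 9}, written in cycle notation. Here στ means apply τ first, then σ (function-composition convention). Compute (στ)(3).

9

(στ)(3) = σ(τ(3)). τ(3) = 8, then σ(8) = 9. So (στ)(3) = 9.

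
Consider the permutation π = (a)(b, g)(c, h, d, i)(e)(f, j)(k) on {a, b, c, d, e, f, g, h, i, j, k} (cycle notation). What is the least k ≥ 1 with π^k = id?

The disjoint cycles have lengths 4, 2, 2, 1, 1, 1.
Since disjoint cycles commute, ord(π) = lcm(4, 2, 2) = 4.

4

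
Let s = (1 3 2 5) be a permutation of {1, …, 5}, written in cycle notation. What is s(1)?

3

In the cycle (1 3 2 5), 1 is followed by 3, so s(1) = 3.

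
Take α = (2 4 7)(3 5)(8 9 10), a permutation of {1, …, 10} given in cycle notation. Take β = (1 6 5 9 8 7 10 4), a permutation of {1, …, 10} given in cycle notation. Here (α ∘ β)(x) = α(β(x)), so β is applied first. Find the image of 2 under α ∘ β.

4

(α ∘ β)(2) = α(β(2)). β(2) = 2, then α(2) = 4. So (α ∘ β)(2) = 4.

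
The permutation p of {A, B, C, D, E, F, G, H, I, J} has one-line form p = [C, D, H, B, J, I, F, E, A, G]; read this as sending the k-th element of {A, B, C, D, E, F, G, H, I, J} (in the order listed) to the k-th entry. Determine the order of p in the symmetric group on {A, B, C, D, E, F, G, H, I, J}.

The disjoint-cycle form of p has cycle lengths 8, 2.
The order of p is the least common multiple of its cycle lengths: lcm(8, 2) = 8.

8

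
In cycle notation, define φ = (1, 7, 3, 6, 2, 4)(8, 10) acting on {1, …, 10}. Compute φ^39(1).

6

1 lies in the 6-cycle (1, 7, 3, 6, 2, 4).
Powers repeat with period 6 on this cycle, and 39 mod 6 = 3, so φ^39(1) = φ^3(1).
Stepping 3 places around the cycle: 1 → 7 → 3 → 6.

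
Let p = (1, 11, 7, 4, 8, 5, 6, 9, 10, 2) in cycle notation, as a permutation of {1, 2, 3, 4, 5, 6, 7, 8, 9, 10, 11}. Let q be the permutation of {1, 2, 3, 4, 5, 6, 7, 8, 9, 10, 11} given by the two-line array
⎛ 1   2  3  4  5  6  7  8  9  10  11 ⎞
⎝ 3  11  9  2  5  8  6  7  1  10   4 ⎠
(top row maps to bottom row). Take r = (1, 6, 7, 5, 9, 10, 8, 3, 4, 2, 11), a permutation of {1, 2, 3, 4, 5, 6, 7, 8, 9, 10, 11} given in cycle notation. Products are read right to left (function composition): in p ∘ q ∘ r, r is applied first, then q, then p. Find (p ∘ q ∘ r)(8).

10

Chase 8: r(8) = 3; q(3) = 9; p(9) = 10. Hence (p ∘ q ∘ r)(8) = 10.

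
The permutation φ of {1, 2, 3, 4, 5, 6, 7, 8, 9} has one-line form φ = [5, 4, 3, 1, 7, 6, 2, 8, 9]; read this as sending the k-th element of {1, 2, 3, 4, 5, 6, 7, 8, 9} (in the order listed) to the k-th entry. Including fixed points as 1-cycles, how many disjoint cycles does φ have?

The cycle decomposition is (1, 5, 7, 2, 4)(3)(6)(8)(9), which has 5 cycles (counting 1-cycles).

5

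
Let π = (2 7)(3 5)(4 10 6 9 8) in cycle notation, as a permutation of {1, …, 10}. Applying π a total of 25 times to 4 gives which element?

4 lies in the 5-cycle (4 10 6 9 8).
Since the cycle has length 5, π^25 acts on it the same as π^0 (25 mod 5 = 0).
So π^25(4) = 4.

4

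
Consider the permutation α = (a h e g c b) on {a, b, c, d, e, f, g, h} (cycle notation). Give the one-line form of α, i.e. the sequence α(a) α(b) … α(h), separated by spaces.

h a b d g f c e

Image by image: a↦h, b↦a, c↦b, d↦d, e↦g, f↦f, g↦c, h↦e.
So the one-line form is h a b d g f c e.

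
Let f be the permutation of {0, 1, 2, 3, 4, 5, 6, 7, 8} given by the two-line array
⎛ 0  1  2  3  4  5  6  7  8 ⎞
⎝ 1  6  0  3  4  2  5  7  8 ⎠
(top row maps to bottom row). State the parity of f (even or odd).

even

In disjoint-cycle form the cycle lengths are 5, 1, 1, 1, 1.
A cycle is odd iff its length is even; f has 0 even-length cycles, so sgn(f) = (−1)^0 and f is even.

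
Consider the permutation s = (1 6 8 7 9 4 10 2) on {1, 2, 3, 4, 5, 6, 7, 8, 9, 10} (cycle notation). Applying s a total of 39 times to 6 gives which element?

6 lies in the 8-cycle (1 6 8 7 9 4 10 2).
Powers repeat with period 8 on this cycle, and 39 mod 8 = 7, so s^39(6) = s^7(6).
Advancing 7 steps from 6: 6 → 8 → 7 → 9 → 4 → 10 → 2 → 1.

1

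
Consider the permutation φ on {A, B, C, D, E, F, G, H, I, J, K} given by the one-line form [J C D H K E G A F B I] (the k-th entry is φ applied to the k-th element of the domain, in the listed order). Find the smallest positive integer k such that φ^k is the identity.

Decomposing into disjoint cycles gives cycle lengths 6, 4, 1.
Since disjoint cycles commute, ord(φ) = lcm(6, 4) = 12.

12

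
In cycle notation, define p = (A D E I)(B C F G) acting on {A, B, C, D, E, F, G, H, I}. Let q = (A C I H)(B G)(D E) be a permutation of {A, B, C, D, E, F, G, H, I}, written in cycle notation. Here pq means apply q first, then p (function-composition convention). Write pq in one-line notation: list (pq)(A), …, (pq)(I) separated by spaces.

(pq)(x) = p(q(x)). Computing each image: p(q(A)) = p(C) = F, p(q(B)) = p(G) = B, p(q(C)) = p(I) = A, p(q(D)) = p(E) = I, p(q(E)) = p(D) = E, p(q(F)) = p(F) = G, p(q(G)) = p(B) = C, p(q(H)) = p(A) = D, p(q(I)) = p(H) = H.
Hence pq = [F B A I E G C D H].

F B A I E G C D H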